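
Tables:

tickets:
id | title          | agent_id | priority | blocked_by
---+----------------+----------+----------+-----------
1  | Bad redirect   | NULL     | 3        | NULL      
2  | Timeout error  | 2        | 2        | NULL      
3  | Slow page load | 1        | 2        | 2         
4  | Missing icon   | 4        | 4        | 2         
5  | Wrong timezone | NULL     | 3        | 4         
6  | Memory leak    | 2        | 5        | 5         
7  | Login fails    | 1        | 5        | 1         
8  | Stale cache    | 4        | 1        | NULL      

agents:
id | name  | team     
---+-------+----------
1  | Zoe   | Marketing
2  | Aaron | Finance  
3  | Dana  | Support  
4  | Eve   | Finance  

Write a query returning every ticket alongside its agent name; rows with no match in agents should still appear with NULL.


LEFT JOIN keeps every row from tickets (the left table); where agent_id has no match in agents, the agent columns become NULL. Walk through each ticket:
  - ticket 1 (Bad redirect): agent_id=NULL, no match -> kept with NULL
  - ticket 2 (Timeout error): agent_id=2 -> matches Aaron
  - ticket 3 (Slow page load): agent_id=1 -> matches Zoe
  - ticket 4 (Missing icon): agent_id=4 -> matches Eve
  - ticket 5 (Wrong timezone): agent_id=NULL, no match -> kept with NULL
  - ticket 6 (Memory leak): agent_id=2 -> matches Aaron
  - ticket 7 (Login fails): agent_id=1 -> matches Zoe
  - ticket 8 (Stale cache): agent_id=4 -> matches Eve
All 8 rows appear; 2 have NULL agent.

SQL:
SELECT a.title, b.name AS agent
FROM tickets a
LEFT JOIN agents b ON a.agent_id = b.id

Result:
title          | agent
---------------+------
Bad redirect   | NULL 
Timeout error  | Aaron
Slow page load | Zoe  
Missing icon   | Eve  
Wrong timezone | NULL 
Memory leak    | Aaron
Login fails    | Zoe  
Stale cache    | Eve  


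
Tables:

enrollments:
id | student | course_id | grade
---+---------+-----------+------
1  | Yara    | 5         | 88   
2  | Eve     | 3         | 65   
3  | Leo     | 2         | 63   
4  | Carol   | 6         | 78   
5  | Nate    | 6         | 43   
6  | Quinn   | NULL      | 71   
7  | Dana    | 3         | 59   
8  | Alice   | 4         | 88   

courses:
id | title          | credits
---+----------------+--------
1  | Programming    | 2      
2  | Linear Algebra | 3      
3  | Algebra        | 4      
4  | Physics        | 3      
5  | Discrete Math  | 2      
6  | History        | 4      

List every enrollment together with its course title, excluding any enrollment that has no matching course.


INNER JOIN keeps only enrollments rows whose course_id matches an id in courses. Walk through each enrollment:
  - enrollment 1 (Yara): course_id=5 -> matches Discrete Math
  - enrollment 2 (Eve): course_id=3 -> matches Algebra
  - enrollment 3 (Leo): course_id=2 -> matches Linear Algebra
  - enrollment 4 (Carol): course_id=6 -> matches History
  - enrollment 5 (Nate): course_id=6 -> matches History
  - enrollment 6 (Quinn): course_id=NULL, no match -> dropped
  - enrollment 7 (Dana): course_id=3 -> matches Algebra
  - enrollment 8 (Alice): course_id=4 -> matches Physics
So 1 of 8 rows is dropped.

SQL:
SELECT a.student, b.title AS course
FROM enrollments a
INNER JOIN courses b ON a.course_id = b.id

Result:
student | course        
--------+---------------
Yara    | Discrete Math 
Eve     | Algebra       
Leo     | Linear Algebra
Carol   | History       
Nate    | History       
Dana    | Algebra       
Alice   | Physics       


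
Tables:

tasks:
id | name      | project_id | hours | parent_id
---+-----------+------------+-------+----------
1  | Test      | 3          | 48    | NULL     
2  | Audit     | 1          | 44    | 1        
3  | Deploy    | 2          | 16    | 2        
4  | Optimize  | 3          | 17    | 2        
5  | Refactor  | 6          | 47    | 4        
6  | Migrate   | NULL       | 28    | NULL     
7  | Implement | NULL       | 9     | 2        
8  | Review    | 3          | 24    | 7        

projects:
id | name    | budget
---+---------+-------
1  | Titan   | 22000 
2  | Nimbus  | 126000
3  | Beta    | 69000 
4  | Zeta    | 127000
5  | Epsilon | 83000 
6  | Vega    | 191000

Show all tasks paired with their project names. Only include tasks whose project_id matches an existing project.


INNER JOIN keeps only tasks rows whose project_id matches an id in projects. Walk through each task:
  - task 1 (Test): project_id=3 -> matches Beta
  - task 2 (Audit): project_id=1 -> matches Titan
  - task 3 (Deploy): project_id=2 -> matches Nimbus
  - task 4 (Optimize): project_id=3 -> matches Beta
  - task 5 (Refactor): project_id=6 -> matches Vega
  - task 6 (Migrate): project_id=NULL, no match -> dropped
  - task 7 (Implement): project_id=NULL, no match -> dropped
  - task 8 (Review): project_id=3 -> matches Beta
So 2 of 8 rows are dropped.

SQL:
SELECT a.name, b.name AS project
FROM tasks a
INNER JOIN projects b ON a.project_id = b.id

Result:
name     | project
---------+--------
Test     | Beta   
Audit    | Titan  
Deploy   | Nimbus 
Optimize | Beta   
Refactor | Vega   
Review   | Beta   


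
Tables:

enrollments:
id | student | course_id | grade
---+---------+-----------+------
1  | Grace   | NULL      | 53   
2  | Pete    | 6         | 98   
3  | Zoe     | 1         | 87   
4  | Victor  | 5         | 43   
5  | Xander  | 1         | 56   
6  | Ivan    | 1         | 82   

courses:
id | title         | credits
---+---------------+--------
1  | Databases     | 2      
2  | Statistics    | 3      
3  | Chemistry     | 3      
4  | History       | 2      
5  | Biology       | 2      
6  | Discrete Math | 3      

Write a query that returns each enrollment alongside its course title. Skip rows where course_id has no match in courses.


INNER JOIN keeps only enrollments rows whose course_id matches an id in courses. Walk through each enrollment:
  - enrollment 1 (Grace): course_id=NULL, no match -> dropped
  - enrollment 2 (Pete): course_id=6 -> matches Discrete Math
  - enrollment 3 (Zoe): course_id=1 -> matches Databases
  - enrollment 4 (Victor): course_id=5 -> matches Biology
  - enrollment 5 (Xander): course_id=1 -> matches Databases
  - enrollment 6 (Ivan): course_id=1 -> matches Databases
So 1 of 6 rows is dropped.

SQL:
SELECT a.student, b.title AS course
FROM enrollments a
INNER JOIN courses b ON a.course_id = b.id

Result:
student | course       
--------+--------------
Pete    | Discrete Math
Zoe     | Databases    
Victor  | Biology      
Xander  | Databases    
Ivan    | Databases    


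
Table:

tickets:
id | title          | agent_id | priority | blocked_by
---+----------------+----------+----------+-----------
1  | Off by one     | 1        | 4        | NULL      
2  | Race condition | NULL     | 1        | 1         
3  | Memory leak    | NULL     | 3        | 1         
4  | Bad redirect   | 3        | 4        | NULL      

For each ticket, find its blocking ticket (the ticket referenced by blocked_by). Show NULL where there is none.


This is a self-join: tickets is joined to a second copy of itself, matching each row's blocked_by to another row's id. Use LEFT JOIN so rows with blocked_by=NULL are kept.
  - ticket 1 (Off by one): blocked_by=NULL -> NULL
  - ticket 2 (Race condition): blocked_by=1 -> Off by one
  - ticket 3 (Memory leak): blocked_by=1 -> Off by one
  - ticket 4 (Bad redirect): blocked_by=NULL -> NULL

SQL:
SELECT a.title AS item, b.title AS blocked_by
FROM tickets a
LEFT JOIN tickets b ON a.blocked_by = b.id

Result:
item           | blocked_by
---------------+-----------
Off by one     | NULL      
Race condition | Off by one
Memory leak    | Off by one
Bad redirect   | NULL      


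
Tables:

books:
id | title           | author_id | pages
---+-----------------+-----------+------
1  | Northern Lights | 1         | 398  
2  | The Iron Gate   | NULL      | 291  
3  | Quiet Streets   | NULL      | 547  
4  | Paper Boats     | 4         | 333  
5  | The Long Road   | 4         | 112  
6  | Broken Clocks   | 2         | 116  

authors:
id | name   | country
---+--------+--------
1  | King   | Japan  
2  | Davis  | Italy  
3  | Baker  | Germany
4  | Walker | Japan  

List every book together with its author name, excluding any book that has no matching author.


INNER JOIN keeps only books rows whose author_id matches an id in authors. Walk through each book:
  - book 1 (Northern Lights): author_id=1 -> matches King
  - book 2 (The Iron Gate): author_id=NULL, no match -> dropped
  - book 3 (Quiet Streets): author_id=NULL, no match -> dropped
  - book 4 (Paper Boats): author_id=4 -> matches Walker
  - book 5 (The Long Road): author_id=4 -> matches Walker
  - book 6 (Broken Clocks): author_id=2 -> matches Davis
So 2 of 6 rows are dropped.

SQL:
SELECT a.title, b.name AS author
FROM books a
INNER JOIN authors b ON a.author_id = b.id

Result:
title           | author
----------------+-------
Northern Lights | King  
Paper Boats     | Walker
The Long Road   | Walker
Broken Clocks   | Davis 


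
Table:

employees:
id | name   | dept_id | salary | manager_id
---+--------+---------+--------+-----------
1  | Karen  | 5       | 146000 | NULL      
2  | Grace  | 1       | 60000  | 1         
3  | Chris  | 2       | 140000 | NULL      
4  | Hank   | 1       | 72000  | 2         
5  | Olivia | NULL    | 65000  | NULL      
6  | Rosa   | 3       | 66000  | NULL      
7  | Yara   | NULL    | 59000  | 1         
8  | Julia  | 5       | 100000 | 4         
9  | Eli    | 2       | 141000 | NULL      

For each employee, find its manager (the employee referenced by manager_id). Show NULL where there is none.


This is a self-join: employees is joined to a second copy of itself, matching each row's manager_id to another row's id. Use LEFT JOIN so rows with manager_id=NULL are kept.
  - employee 1 (Karen): manager_id=NULL -> NULL
  - employee 2 (Grace): manager_id=1 -> Karen
  - employee 3 (Chris): manager_id=NULL -> NULL
  - employee 4 (Hank): manager_id=2 -> Grace
  - employee 5 (Olivia): manager_id=NULL -> NULL
  - employee 6 (Rosa): manager_id=NULL -> NULL
  - employee 7 (Yara): manager_id=1 -> Karen
  - employee 8 (Julia): manager_id=4 -> Hank
  - employee 9 (Eli): manager_id=NULL -> NULL

SQL:
SELECT a.name AS item, b.name AS manager
FROM employees a
LEFT JOIN employees b ON a.manager_id = b.id

Result:
item   | manager
-------+--------
Karen  | NULL   
Grace  | Karen  
Chris  | NULL   
Hank   | Grace  
Olivia | NULL   
Rosa   | NULL   
Yara   | Karen  
Julia  | Hank   
Eli    | NULL   


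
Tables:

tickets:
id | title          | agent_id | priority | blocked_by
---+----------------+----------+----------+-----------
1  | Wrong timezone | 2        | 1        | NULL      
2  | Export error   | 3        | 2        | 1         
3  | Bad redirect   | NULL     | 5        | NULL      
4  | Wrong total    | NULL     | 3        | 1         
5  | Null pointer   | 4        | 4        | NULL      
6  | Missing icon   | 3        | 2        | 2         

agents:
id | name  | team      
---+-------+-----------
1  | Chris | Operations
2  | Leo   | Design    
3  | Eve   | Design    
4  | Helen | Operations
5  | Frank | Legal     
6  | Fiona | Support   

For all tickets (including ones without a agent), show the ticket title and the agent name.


LEFT JOIN keeps every row from tickets (the left table); where agent_id has no match in agents, the agent columns become NULL. Walk through each ticket:
  - ticket 1 (Wrong timezone): agent_id=2 -> matches Leo
  - ticket 2 (Export error): agent_id=3 -> matches Eve
  - ticket 3 (Bad redirect): agent_id=NULL, no match -> kept with NULL
  - ticket 4 (Wrong total): agent_id=NULL, no match -> kept with NULL
  - ticket 5 (Null pointer): agent_id=4 -> matches Helen
  - ticket 6 (Missing icon): agent_id=3 -> matches Eve
All 6 rows appear; 2 have NULL agent.

SQL:
SELECT a.title, b.name AS agent
FROM tickets a
LEFT JOIN agents b ON a.agent_id = b.id

Result:
title          | agent
---------------+------
Wrong timezone | Leo  
Export error   | Eve  
Bad redirect   | NULL 
Wrong total    | NULL 
Null pointer   | Helen
Missing icon   | Eve  


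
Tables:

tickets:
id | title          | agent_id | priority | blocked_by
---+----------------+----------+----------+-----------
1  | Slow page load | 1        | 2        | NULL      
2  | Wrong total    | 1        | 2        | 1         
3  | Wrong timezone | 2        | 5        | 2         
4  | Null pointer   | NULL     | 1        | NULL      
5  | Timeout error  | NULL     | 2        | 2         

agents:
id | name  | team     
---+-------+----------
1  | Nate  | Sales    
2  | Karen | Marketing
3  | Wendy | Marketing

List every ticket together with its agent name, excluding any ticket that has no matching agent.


INNER JOIN keeps only tickets rows whose agent_id matches an id in agents. Walk through each ticket:
  - ticket 1 (Slow page load): agent_id=1 -> matches Nate
  - ticket 2 (Wrong total): agent_id=1 -> matches Nate
  - ticket 3 (Wrong timezone): agent_id=2 -> matches Karen
  - ticket 4 (Null pointer): agent_id=NULL, no match -> dropped
  - ticket 5 (Timeout error): agent_id=NULL, no match -> dropped
So 2 of 5 rows are dropped.

SQL:
SELECT a.title, b.name AS agent
FROM tickets a
INNER JOIN agents b ON a.agent_id = b.id

Result:
title          | agent
---------------+------
Slow page load | Nate 
Wrong total    | Nate 
Wrong timezone | Karen


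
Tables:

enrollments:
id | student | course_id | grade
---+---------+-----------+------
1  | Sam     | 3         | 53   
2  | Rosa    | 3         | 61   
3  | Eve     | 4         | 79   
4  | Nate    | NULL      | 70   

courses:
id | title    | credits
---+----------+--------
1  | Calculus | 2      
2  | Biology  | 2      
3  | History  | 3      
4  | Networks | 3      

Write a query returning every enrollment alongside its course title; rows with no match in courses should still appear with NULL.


LEFT JOIN keeps every row from enrollments (the left table); where course_id has no match in courses, the course columns become NULL. Walk through each enrollment:
  - enrollment 1 (Sam): course_id=3 -> matches History
  - enrollment 2 (Rosa): course_id=3 -> matches History
  - enrollment 3 (Eve): course_id=4 -> matches Networks
  - enrollment 4 (Nate): course_id=NULL, no match -> kept with NULL
All 4 rows appear; 1 has NULL course.

SQL:
SELECT a.student, b.title AS course
FROM enrollments a
LEFT JOIN courses b ON a.course_id = b.id

Result:
student | course  
--------+---------
Sam     | History 
Rosa    | History 
Eve     | Networks
Nate    | NULL    


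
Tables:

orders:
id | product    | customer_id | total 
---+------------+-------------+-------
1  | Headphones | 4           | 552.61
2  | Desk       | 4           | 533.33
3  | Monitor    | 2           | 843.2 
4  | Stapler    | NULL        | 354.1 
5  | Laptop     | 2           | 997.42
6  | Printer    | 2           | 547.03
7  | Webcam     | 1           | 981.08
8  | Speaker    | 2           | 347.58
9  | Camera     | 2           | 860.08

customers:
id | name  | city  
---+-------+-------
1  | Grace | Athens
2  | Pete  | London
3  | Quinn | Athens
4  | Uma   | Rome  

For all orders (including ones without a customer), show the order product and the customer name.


LEFT JOIN keeps every row from orders (the left table); where customer_id has no match in customers, the customer columns become NULL. Walk through each order:
  - order 1 (Headphones): customer_id=4 -> matches Uma
  - order 2 (Desk): customer_id=4 -> matches Uma
  - order 3 (Monitor): customer_id=2 -> matches Pete
  - order 4 (Stapler): customer_id=NULL, no match -> kept with NULL
  - order 5 (Laptop): customer_id=2 -> matches Pete
  - order 6 (Printer): customer_id=2 -> matches Pete
  - order 7 (Webcam): customer_id=1 -> matches Grace
  - order 8 (Speaker): customer_id=2 -> matches Pete
  - order 9 (Camera): customer_id=2 -> matches Pete
All 9 rows appear; 1 has NULL customer.

SQL:
SELECT a.product, b.name AS customer
FROM orders a
LEFT JOIN customers b ON a.customer_id = b.id

Result:
product    | customer
-----------+---------
Headphones | Uma     
Desk       | Uma     
Monitor    | Pete    
Stapler    | NULL    
Laptop     | Pete    
Printer    | Pete    
Webcam     | Grace   
Speaker    | Pete    
Camera     | Pete    


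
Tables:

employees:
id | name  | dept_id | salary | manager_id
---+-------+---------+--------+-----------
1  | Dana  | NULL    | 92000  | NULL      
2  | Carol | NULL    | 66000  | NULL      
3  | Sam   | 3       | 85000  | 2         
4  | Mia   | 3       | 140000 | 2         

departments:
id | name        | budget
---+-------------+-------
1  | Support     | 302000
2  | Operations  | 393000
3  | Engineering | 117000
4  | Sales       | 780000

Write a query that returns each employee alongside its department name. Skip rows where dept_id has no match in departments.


INNER JOIN keeps only employees rows whose dept_id matches an id in departments. Walk through each employee:
  - employee 1 (Dana): dept_id=NULL, no match -> dropped
  - employee 2 (Carol): dept_id=NULL, no match -> dropped
  - employee 3 (Sam): dept_id=3 -> matches Engineering
  - employee 4 (Mia): dept_id=3 -> matches Engineering
So 2 of 4 rows are dropped.

SQL:
SELECT a.name, b.name AS department
FROM employees a
INNER JOIN departments b ON a.dept_id = b.id

Result:
name | department 
-----+------------
Sam  | Engineering
Mia  | Engineering


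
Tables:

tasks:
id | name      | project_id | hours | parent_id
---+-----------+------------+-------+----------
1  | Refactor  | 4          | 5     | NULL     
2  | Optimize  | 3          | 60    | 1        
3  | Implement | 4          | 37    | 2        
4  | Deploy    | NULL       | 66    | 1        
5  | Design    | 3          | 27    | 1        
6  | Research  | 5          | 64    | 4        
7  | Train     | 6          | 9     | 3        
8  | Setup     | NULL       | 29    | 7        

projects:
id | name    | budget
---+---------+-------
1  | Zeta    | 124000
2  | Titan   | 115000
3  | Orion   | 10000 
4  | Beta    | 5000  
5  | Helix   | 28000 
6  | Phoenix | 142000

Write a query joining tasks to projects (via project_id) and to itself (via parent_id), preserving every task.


Two LEFT JOINs from the same base table tasks: one to projects via project_id, one to tasks itself via parent_id. Both are LEFT so every task is preserved.
Match against projects:
  - task 1 (Refactor): project_id=4 -> matches Beta
  - task 2 (Optimize): project_id=3 -> matches Orion
  - task 3 (Implement): project_id=4 -> matches Beta
  - task 4 (Deploy): project_id=NULL, no match -> kept with NULL
  - task 5 (Design): project_id=3 -> matches Orion
  - task 6 (Research): project_id=5 -> matches Helix
  - task 7 (Train): project_id=6 -> matches Phoenix
  - task 8 (Setup): project_id=NULL, no match -> kept with NULL
Match against tasks (self):
  - task 1 (Refactor): parent_id=NULL -> NULL
  - task 2 (Optimize): parent_id=1 -> Refactor
  - task 3 (Implement): parent_id=2 -> Optimize
  - task 4 (Deploy): parent_id=1 -> Refactor
  - task 5 (Design): parent_id=1 -> Refactor
  - task 6 (Research): parent_id=4 -> Deploy
  - task 7 (Train): parent_id=3 -> Implement
  - task 8 (Setup): parent_id=7 -> Train

SQL:
SELECT a.name, b.name AS project, c.name AS parent
FROM tasks a
LEFT JOIN projects b ON a.project_id = b.id
LEFT JOIN tasks c ON a.parent_id = c.id

Result:
name      | project | parent   
----------+---------+----------
Refactor  | Beta    | NULL     
Optimize  | Orion   | Refactor 
Implement | Beta    | Optimize 
Deploy    | NULL    | Refactor 
Design    | Orion   | Refactor 
Research  | Helix   | Deploy   
Train     | Phoenix | Implement
Setup     | NULL    | Train    


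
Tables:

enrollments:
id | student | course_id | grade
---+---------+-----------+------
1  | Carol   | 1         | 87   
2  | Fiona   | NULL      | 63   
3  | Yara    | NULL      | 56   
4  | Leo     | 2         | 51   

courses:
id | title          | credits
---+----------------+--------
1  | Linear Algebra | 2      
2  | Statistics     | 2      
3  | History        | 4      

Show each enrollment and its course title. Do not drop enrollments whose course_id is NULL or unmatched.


LEFT JOIN keeps every row from enrollments (the left table); where course_id has no match in courses, the course columns become NULL. Walk through each enrollment:
  - enrollment 1 (Carol): course_id=1 -> matches Linear Algebra
  - enrollment 2 (Fiona): course_id=NULL, no match -> kept with NULL
  - enrollment 3 (Yara): course_id=NULL, no match -> kept with NULL
  - enrollment 4 (Leo): course_id=2 -> matches Statistics
All 4 rows appear; 2 have NULL course.

SQL:
SELECT a.student, b.title AS course
FROM enrollments a
LEFT JOIN courses b ON a.course_id = b.id

Result:
student | course        
--------+---------------
Carol   | Linear Algebra
Fiona   | NULL          
Yara    | NULL          
Leo     | Statistics    


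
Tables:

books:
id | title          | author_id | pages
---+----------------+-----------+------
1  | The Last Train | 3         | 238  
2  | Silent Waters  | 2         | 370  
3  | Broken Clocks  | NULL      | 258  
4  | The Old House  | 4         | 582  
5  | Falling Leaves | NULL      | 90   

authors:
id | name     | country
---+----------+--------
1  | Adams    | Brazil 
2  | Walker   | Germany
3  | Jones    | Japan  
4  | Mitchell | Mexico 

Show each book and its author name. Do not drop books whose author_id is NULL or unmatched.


LEFT JOIN keeps every row from books (the left table); where author_id has no match in authors, the author columns become NULL. Walk through each book:
  - book 1 (The Last Train): author_id=3 -> matches Jones
  - book 2 (Silent Waters): author_id=2 -> matches Walker
  - book 3 (Broken Clocks): author_id=NULL, no match -> kept with NULL
  - book 4 (The Old House): author_id=4 -> matches Mitchell
  - book 5 (Falling Leaves): author_id=NULL, no match -> kept with NULL
All 5 rows appear; 2 have NULL author.

SQL:
SELECT a.title, b.name AS author
FROM books a
LEFT JOIN authors b ON a.author_id = b.id

Result:
title          | author  
---------------+---------
The Last Train | Jones   
Silent Waters  | Walker  
Broken Clocks  | NULL    
The Old House  | Mitchell
Falling Leaves | NULL    


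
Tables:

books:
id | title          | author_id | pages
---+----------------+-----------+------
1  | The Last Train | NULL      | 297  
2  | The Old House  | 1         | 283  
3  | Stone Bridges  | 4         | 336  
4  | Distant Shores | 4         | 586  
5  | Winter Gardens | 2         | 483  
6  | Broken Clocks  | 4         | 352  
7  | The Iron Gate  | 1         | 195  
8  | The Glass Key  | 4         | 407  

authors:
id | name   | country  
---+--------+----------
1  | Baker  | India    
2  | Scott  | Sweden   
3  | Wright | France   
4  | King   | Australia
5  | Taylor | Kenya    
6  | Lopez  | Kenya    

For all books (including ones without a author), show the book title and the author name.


LEFT JOIN keeps every row from books (the left table); where author_id has no match in authors, the author columns become NULL. Walk through each book:
  - book 1 (The Last Train): author_id=NULL, no match -> kept with NULL
  - book 2 (The Old House): author_id=1 -> matches Baker
  - book 3 (Stone Bridges): author_id=4 -> matches King
  - book 4 (Distant Shores): author_id=4 -> matches King
  - book 5 (Winter Gardens): author_id=2 -> matches Scott
  - book 6 (Broken Clocks): author_id=4 -> matches King
  - book 7 (The Iron Gate): author_id=1 -> matches Baker
  - book 8 (The Glass Key): author_id=4 -> matches King
All 8 rows appear; 1 has NULL author.

SQL:
SELECT a.title, b.name AS author
FROM books a
LEFT JOIN authors b ON a.author_id = b.id

Result:
title          | author
---------------+-------
The Last Train | NULL  
The Old House  | Baker 
Stone Bridges  | King  
Distant Shores | King  
Winter Gardens | Scott 
Broken Clocks  | King  
The Iron Gate  | Baker 
The Glass Key  | King  


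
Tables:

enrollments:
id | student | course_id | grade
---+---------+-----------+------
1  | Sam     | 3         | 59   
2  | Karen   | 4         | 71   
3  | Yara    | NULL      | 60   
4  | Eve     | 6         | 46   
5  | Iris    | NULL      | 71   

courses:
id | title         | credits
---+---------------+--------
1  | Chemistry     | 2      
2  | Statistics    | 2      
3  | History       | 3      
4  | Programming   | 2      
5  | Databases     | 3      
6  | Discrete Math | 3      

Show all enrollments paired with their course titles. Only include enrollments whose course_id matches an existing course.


INNER JOIN keeps only enrollments rows whose course_id matches an id in courses. Walk through each enrollment:
  - enrollment 1 (Sam): course_id=3 -> matches History
  - enrollment 2 (Karen): course_id=4 -> matches Programming
  - enrollment 3 (Yara): course_id=NULL, no match -> dropped
  - enrollment 4 (Eve): course_id=6 -> matches Discrete Math
  - enrollment 5 (Iris): course_id=NULL, no match -> dropped
So 2 of 5 rows are dropped.

SQL:
SELECT a.student, b.title AS course
FROM enrollments a
INNER JOIN courses b ON a.course_id = b.id

Result:
student | course       
--------+--------------
Sam     | History      
Karen   | Programming  
Eve     | Discrete Math


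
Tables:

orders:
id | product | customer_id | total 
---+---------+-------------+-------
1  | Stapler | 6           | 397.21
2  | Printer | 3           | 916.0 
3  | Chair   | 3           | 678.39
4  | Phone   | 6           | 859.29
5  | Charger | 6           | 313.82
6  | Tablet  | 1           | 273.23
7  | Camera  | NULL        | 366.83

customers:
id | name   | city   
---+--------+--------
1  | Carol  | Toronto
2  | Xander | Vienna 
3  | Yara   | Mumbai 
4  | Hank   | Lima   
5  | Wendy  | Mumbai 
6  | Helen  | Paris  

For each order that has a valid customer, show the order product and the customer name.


INNER JOIN keeps only orders rows whose customer_id matches an id in customers. Walk through each order:
  - order 1 (Stapler): customer_id=6 -> matches Helen
  - order 2 (Printer): customer_id=3 -> matches Yara
  - order 3 (Chair): customer_id=3 -> matches Yara
  - order 4 (Phone): customer_id=6 -> matches Helen
  - order 5 (Charger): customer_id=6 -> matches Helen
  - order 6 (Tablet): customer_id=1 -> matches Carol
  - order 7 (Camera): customer_id=NULL, no match -> dropped
So 1 of 7 rows is dropped.

SQL:
SELECT a.product, b.name AS customer
FROM orders a
INNER JOIN customers b ON a.customer_id = b.id

Result:
product | customer
--------+---------
Stapler | Helen   
Printer | Yara    
Chair   | Yara    
Phone   | Helen   
Charger | Helen   
Tablet  | Carol   


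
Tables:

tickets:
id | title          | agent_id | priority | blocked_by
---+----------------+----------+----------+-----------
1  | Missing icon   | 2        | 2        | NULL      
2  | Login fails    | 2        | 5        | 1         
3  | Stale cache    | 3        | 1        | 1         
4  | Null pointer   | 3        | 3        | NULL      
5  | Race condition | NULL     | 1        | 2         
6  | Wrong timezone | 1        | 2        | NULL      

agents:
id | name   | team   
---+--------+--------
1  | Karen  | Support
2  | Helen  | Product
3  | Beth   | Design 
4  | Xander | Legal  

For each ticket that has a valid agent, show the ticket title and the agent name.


INNER JOIN keeps only tickets rows whose agent_id matches an id in agents. Walk through each ticket:
  - ticket 1 (Missing icon): agent_id=2 -> matches Helen
  - ticket 2 (Login fails): agent_id=2 -> matches Helen
  - ticket 3 (Stale cache): agent_id=3 -> matches Beth
  - ticket 4 (Null pointer): agent_id=3 -> matches Beth
  - ticket 5 (Race condition): agent_id=NULL, no match -> dropped
  - ticket 6 (Wrong timezone): agent_id=1 -> matches Karen
So 1 of 6 rows is dropped.

SQL:
SELECT a.title, b.name AS agent
FROM tickets a
INNER JOIN agents b ON a.agent_id = b.id

Result:
title          | agent
---------------+------
Missing icon   | Helen
Login fails    | Helen
Stale cache    | Beth 
Null pointer   | Beth 
Wrong timezone | Karen


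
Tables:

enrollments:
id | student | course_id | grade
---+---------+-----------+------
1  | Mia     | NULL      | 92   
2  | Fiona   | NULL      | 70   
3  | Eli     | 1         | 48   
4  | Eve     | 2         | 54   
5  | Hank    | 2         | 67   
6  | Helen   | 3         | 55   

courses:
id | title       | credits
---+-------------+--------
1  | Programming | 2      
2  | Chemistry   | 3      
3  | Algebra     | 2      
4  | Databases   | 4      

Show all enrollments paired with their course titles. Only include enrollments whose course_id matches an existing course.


INNER JOIN keeps only enrollments rows whose course_id matches an id in courses. Walk through each enrollment:
  - enrollment 1 (Mia): course_id=NULL, no match -> dropped
  - enrollment 2 (Fiona): course_id=NULL, no match -> dropped
  - enrollment 3 (Eli): course_id=1 -> matches Programming
  - enrollment 4 (Eve): course_id=2 -> matches Chemistry
  - enrollment 5 (Hank): course_id=2 -> matches Chemistry
  - enrollment 6 (Helen): course_id=3 -> matches Algebra
So 2 of 6 rows are dropped.

SQL:
SELECT a.student, b.title AS course
FROM enrollments a
INNER JOIN courses b ON a.course_id = b.id

Result:
student | course     
--------+------------
Eli     | Programming
Eve     | Chemistry  
Hank    | Chemistry  
Helen   | Algebra    


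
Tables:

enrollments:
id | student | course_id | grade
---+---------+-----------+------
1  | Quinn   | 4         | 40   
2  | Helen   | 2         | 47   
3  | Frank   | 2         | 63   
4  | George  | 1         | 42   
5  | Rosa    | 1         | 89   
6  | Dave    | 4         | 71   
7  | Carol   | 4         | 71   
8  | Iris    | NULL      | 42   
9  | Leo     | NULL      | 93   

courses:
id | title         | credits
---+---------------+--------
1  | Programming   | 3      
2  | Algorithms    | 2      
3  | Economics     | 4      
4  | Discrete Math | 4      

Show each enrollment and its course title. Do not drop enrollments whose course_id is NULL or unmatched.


LEFT JOIN keeps every row from enrollments (the left table); where course_id has no match in courses, the course columns become NULL. Walk through each enrollment:
  - enrollment 1 (Quinn): course_id=4 -> matches Discrete Math
  - enrollment 2 (Helen): course_id=2 -> matches Algorithms
  - enrollment 3 (Frank): course_id=2 -> matches Algorithms
  - enrollment 4 (George): course_id=1 -> matches Programming
  - enrollment 5 (Rosa): course_id=1 -> matches Programming
  - enrollment 6 (Dave): course_id=4 -> matches Discrete Math
  - enrollment 7 (Carol): course_id=4 -> matches Discrete Math
  - enrollment 8 (Iris): course_id=NULL, no match -> kept with NULL
  - enrollment 9 (Leo): course_id=NULL, no match -> kept with NULL
All 9 rows appear; 2 have NULL course.

SQL:
SELECT a.student, b.title AS course
FROM enrollments a
LEFT JOIN courses b ON a.course_id = b.id

Result:
student | course       
--------+--------------
Quinn   | Discrete Math
Helen   | Algorithms   
Frank   | Algorithms   
George  | Programming  
Rosa    | Programming  
Dave    | Discrete Math
Carol   | Discrete Math
Iris    | NULL         
Leo     | NULL         


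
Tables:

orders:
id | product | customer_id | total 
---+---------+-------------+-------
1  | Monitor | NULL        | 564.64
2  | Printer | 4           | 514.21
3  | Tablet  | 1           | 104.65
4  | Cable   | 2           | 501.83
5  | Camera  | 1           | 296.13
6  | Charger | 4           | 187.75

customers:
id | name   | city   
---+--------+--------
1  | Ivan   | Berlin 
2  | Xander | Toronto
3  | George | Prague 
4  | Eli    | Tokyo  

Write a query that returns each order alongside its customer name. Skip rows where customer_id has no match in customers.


INNER JOIN keeps only orders rows whose customer_id matches an id in customers. Walk through each order:
  - order 1 (Monitor): customer_id=NULL, no match -> dropped
  - order 2 (Printer): customer_id=4 -> matches Eli
  - order 3 (Tablet): customer_id=1 -> matches Ivan
  - order 4 (Cable): customer_id=2 -> matches Xander
  - order 5 (Camera): customer_id=1 -> matches Ivan
  - order 6 (Charger): customer_id=4 -> matches Eli
So 1 of 6 rows is dropped.

SQL:
SELECT a.product, b.name AS customer
FROM orders a
INNER JOIN customers b ON a.customer_id = b.id

Result:
product | customer
--------+---------
Printer | Eli     
Tablet  | Ivan    
Cable   | Xander  
Camera  | Ivan    
Charger | Eli     


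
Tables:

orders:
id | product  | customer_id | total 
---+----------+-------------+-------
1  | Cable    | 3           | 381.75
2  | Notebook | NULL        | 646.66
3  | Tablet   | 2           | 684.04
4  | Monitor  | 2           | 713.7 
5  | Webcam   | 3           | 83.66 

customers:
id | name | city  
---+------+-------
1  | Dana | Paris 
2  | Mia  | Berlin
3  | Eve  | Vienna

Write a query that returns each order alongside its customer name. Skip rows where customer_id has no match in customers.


INNER JOIN keeps only orders rows whose customer_id matches an id in customers. Walk through each order:
  - order 1 (Cable): customer_id=3 -> matches Eve
  - order 2 (Notebook): customer_id=NULL, no match -> dropped
  - order 3 (Tablet): customer_id=2 -> matches Mia
  - order 4 (Monitor): customer_id=2 -> matches Mia
  - order 5 (Webcam): customer_id=3 -> matches Eve
So 1 of 5 rows is dropped.

SQL:
SELECT a.product, b.name AS customer
FROM orders a
INNER JOIN customers b ON a.customer_id = b.id

Result:
product | customer
--------+---------
Cable   | Eve     
Tablet  | Mia     
Monitor | Mia     
Webcam  | Eve     


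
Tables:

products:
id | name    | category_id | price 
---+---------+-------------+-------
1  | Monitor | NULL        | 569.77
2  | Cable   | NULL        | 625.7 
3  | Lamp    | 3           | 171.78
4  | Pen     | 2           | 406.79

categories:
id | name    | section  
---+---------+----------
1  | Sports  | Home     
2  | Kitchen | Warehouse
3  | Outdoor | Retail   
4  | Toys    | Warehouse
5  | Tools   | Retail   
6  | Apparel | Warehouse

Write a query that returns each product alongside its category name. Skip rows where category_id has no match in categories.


INNER JOIN keeps only products rows whose category_id matches an id in categories. Walk through each product:
  - product 1 (Monitor): category_id=NULL, no match -> dropped
  - product 2 (Cable): category_id=NULL, no match -> dropped
  - product 3 (Lamp): category_id=3 -> matches Outdoor
  - product 4 (Pen): category_id=2 -> matches Kitchen
So 2 of 4 rows are dropped.

SQL:
SELECT a.name, b.name AS category
FROM products a
INNER JOIN categories b ON a.category_id = b.id

Result:
name | category
-----+---------
Lamp | Outdoor 
Pen  | Kitchen 


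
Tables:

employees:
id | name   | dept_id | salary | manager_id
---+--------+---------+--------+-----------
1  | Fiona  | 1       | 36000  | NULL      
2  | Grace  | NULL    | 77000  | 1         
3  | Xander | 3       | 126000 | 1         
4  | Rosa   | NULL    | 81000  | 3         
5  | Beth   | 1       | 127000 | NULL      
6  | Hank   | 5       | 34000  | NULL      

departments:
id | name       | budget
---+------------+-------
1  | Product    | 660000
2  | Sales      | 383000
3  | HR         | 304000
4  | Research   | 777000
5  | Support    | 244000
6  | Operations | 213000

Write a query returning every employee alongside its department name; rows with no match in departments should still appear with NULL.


LEFT JOIN keeps every row from employees (the left table); where dept_id has no match in departments, the department columns become NULL. Walk through each employee:
  - employee 1 (Fiona): dept_id=1 -> matches Product
  - employee 2 (Grace): dept_id=NULL, no match -> kept with NULL
  - employee 3 (Xander): dept_id=3 -> matches HR
  - employee 4 (Rosa): dept_id=NULL, no match -> kept with NULL
  - employee 5 (Beth): dept_id=1 -> matches Product
  - employee 6 (Hank): dept_id=5 -> matches Support
All 6 rows appear; 2 have NULL department.

SQL:
SELECT a.name, b.name AS department
FROM employees a
LEFT JOIN departments b ON a.dept_id = b.id

Result:
name   | department
-------+-----------
Fiona  | Product   
Grace  | NULL      
Xander | HR        
Rosa   | NULL      
Beth   | Product   
Hank   | Support   


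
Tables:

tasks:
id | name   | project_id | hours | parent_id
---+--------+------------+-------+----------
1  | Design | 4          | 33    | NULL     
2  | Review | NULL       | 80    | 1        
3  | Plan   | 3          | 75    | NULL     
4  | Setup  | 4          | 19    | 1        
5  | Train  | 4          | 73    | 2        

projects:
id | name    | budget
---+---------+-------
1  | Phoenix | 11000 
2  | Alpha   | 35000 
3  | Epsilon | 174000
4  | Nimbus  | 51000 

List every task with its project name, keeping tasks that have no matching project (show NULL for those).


LEFT JOIN keeps every row from tasks (the left table); where project_id has no match in projects, the project columns become NULL. Walk through each task:
  - task 1 (Design): project_id=4 -> matches Nimbus
  - task 2 (Review): project_id=NULL, no match -> kept with NULL
  - task 3 (Plan): project_id=3 -> matches Epsilon
  - task 4 (Setup): project_id=4 -> matches Nimbus
  - task 5 (Train): project_id=4 -> matches Nimbus
All 5 rows appear; 1 has NULL project.

SQL:
SELECT a.name, b.name AS project
FROM tasks a
LEFT JOIN projects b ON a.project_id = b.id

Result:
name   | project
-------+--------
Design | Nimbus 
Review | NULL   
Plan   | Epsilon
Setup  | Nimbus 
Train  | Nimbus 


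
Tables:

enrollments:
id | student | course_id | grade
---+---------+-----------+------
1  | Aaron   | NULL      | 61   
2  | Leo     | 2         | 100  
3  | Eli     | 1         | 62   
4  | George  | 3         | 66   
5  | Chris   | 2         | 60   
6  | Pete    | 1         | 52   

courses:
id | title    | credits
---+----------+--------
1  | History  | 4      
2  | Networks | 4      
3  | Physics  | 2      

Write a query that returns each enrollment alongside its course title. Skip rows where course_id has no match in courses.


INNER JOIN keeps only enrollments rows whose course_id matches an id in courses. Walk through each enrollment:
  - enrollment 1 (Aaron): course_id=NULL, no match -> dropped
  - enrollment 2 (Leo): course_id=2 -> matches Networks
  - enrollment 3 (Eli): course_id=1 -> matches History
  - enrollment 4 (George): course_id=3 -> matches Physics
  - enrollment 5 (Chris): course_id=2 -> matches Networks
  - enrollment 6 (Pete): course_id=1 -> matches History
So 1 of 6 rows is dropped.

SQL:
SELECT a.student, b.title AS course
FROM enrollments a
INNER JOIN courses b ON a.course_id = b.id

Result:
student | course  
--------+---------
Leo     | Networks
Eli     | History 
George  | Physics 
Chris   | Networks
Pete    | History 


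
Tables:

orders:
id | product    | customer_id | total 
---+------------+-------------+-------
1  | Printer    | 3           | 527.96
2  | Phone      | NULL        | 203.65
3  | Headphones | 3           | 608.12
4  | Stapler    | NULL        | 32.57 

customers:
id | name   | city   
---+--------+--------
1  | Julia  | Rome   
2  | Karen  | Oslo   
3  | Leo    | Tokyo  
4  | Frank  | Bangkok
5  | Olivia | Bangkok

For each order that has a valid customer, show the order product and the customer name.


INNER JOIN keeps only orders rows whose customer_id matches an id in customers. Walk through each order:
  - order 1 (Printer): customer_id=3 -> matches Leo
  - order 2 (Phone): customer_id=NULL, no match -> dropped
  - order 3 (Headphones): customer_id=3 -> matches Leo
  - order 4 (Stapler): customer_id=NULL, no match -> dropped
So 2 of 4 rows are dropped.

SQL:
SELECT a.product, b.name AS customer
FROM orders a
INNER JOIN customers b ON a.customer_id = b.id

Result:
product    | customer
-----------+---------
Printer    | Leo     
Headphones | Leo     


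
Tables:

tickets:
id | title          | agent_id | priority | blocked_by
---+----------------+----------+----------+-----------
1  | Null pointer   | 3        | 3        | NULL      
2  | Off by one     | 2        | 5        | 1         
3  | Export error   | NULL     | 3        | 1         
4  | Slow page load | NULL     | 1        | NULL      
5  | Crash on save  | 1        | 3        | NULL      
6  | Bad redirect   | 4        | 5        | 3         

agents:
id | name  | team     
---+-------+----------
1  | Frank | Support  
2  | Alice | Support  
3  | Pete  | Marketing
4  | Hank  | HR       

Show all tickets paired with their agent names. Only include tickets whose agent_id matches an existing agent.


INNER JOIN keeps only tickets rows whose agent_id matches an id in agents. Walk through each ticket:
  - ticket 1 (Null pointer): agent_id=3 -> matches Pete
  - ticket 2 (Off by one): agent_id=2 -> matches Alice
  - ticket 3 (Export error): agent_id=NULL, no match -> dropped
  - ticket 4 (Slow page load): agent_id=NULL, no match -> dropped
  - ticket 5 (Crash on save): agent_id=1 -> matches Frank
  - ticket 6 (Bad redirect): agent_id=4 -> matches Hank
So 2 of 6 rows are dropped.

SQL:
SELECT a.title, b.name AS agent
FROM tickets a
INNER JOIN agents b ON a.agent_id = b.id

Result:
title         | agent
--------------+------
Null pointer  | Pete 
Off by one    | Alice
Crash on save | Frank
Bad redirect  | Hank 
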